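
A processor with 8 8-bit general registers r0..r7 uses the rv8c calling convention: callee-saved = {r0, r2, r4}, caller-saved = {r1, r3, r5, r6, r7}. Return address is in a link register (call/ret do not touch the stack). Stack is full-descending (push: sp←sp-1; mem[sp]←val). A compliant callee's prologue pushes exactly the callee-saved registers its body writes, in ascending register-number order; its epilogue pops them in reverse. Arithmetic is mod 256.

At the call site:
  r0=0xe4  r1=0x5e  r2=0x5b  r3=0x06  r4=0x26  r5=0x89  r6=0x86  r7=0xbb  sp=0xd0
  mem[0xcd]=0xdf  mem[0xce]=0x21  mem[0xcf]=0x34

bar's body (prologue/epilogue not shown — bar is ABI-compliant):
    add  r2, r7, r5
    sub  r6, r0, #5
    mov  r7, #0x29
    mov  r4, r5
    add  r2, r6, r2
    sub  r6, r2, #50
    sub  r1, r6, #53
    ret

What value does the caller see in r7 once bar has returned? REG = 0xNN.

REG = 0x29

prologue: push r2 → mem[0xcf]=0x5b, sp=0xcf
prologue: push r4 → mem[0xce]=0x26, sp=0xce
body[0] add  r2, r7, r5 → r2=0x44
body[1] sub  r6, r0, #5 → r6=0xdf
body[2] mov  r7, #0x29 → r7=0x29
body[3] mov  r4, r5 → r4=0x89
body[4] add  r2, r6, r2 → r2=0x23
body[5] sub  r6, r2, #50 → r6=0xf1
body[6] sub  r1, r6, #53 → r1=0xbc
epilogue: pop r4=0x26, sp=0xcf
epilogue: pop r2=0x5b, sp=0xd0
r7 is caller-saved → body value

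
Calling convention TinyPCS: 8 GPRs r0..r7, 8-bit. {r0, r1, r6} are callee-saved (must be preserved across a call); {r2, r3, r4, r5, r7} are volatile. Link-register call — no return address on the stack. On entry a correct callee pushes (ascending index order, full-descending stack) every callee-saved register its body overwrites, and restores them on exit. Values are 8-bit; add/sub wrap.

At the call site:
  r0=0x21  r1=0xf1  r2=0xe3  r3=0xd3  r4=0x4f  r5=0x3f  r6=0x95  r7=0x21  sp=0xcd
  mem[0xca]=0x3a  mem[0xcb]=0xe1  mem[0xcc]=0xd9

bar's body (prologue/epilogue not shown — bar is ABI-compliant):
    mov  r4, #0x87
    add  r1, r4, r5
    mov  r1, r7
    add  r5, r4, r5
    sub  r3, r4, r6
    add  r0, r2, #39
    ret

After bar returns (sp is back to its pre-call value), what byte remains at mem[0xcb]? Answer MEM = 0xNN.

MEM = 0xf1

prologue: push r0 -> mem[0xcc]=0x21, sp=0xcc
prologue: push r1 -> mem[0xcb]=0xf1, sp=0xcb
body[0] mov  r4, #0x87 -> r4=0x87
body[1] add  r1, r4, r5 -> r1=0xc6
body[2] mov  r1, r7 -> r1=0x21
body[3] add  r5, r4, r5 -> r5=0xc6
body[4] sub  r3, r4, r6 -> r3=0xf2
body[5] add  r0, r2, #39 -> r0=0x0a
epilogue: pop r1=0xf1, sp=0xcc
epilogue: pop r0=0x21, sp=0xcd
prologue pushed ['r0', 'r1'] at ['0xcc', '0xcb']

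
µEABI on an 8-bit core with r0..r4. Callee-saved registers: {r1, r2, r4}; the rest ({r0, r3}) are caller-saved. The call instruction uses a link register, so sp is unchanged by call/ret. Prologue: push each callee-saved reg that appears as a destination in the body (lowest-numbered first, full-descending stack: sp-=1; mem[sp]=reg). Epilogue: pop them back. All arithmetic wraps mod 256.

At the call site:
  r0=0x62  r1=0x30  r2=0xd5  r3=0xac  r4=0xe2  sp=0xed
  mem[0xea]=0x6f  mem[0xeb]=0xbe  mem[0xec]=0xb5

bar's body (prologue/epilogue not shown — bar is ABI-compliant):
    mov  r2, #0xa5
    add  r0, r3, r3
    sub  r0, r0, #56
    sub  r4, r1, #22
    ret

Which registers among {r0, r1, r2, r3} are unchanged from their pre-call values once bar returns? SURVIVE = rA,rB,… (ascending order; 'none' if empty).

prologue: push r2 → mem[0xec]=0xd5, sp=0xec
prologue: push r4 → mem[0xeb]=0xe2, sp=0xeb
body[0] mov  r2, #0xa5 → r2=0xa5
body[1] add  r0, r3, r3 → r0=0x58
body[2] sub  r0, r0, #56 → r0=0x20
body[3] sub  r4, r1, #22 → r4=0x1a
epilogue: pop r4=0xe2, sp=0xec
epilogue: pop r2=0xd5, sp=0xed
r0: caller-saved, written=True
r1: callee-saved, written=False
r2: callee-saved, written=True
r3: caller-saved, written=False

SURVIVE = r1,r2,r3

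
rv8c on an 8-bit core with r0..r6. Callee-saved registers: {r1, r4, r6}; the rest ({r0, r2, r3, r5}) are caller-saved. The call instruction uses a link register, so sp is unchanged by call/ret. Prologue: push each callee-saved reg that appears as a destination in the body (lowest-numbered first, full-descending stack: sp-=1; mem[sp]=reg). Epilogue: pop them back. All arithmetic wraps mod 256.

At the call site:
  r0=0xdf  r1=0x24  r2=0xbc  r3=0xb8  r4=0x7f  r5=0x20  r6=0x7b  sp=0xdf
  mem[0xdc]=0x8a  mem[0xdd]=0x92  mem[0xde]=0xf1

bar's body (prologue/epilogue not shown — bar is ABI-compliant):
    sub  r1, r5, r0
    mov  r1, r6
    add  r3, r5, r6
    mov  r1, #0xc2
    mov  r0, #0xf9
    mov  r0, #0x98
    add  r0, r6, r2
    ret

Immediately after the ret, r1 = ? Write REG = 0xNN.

REG = 0x24

prologue: push r1 -> mem[0xde]=0x24, sp=0xde
body[0] sub  r1, r5, r0 -> r1=0x41
body[1] mov  r1, r6 -> r1=0x7b
body[2] add  r3, r5, r6 -> r3=0x9b
body[3] mov  r1, #0xc2 -> r1=0xc2
body[4] mov  r0, #0xf9 -> r0=0xf9
body[5] mov  r0, #0x98 -> r0=0x98
body[6] add  r0, r6, r2 -> r0=0x37
epilogue: pop r1=0x24, sp=0xdf
r1 is callee-saved -> restored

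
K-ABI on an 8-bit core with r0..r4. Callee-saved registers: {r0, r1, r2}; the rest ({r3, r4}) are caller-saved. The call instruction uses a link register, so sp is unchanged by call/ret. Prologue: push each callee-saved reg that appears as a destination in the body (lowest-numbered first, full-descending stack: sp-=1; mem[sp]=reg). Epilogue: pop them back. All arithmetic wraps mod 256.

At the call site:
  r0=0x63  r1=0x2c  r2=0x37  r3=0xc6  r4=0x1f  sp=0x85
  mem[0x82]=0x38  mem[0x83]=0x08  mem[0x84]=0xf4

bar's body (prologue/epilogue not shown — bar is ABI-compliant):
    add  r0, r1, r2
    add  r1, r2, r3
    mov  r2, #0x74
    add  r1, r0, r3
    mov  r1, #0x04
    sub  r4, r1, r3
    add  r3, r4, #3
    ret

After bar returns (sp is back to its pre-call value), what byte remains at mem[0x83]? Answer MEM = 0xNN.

prologue: push r0 → mem[0x84]=0x63, sp=0x84
prologue: push r1 → mem[0x83]=0x2c, sp=0x83
prologue: push r2 → mem[0x82]=0x37, sp=0x82
body[0] add  r0, r1, r2 → r0=0x63
body[1] add  r1, r2, r3 → r1=0xfd
body[2] mov  r2, #0x74 → r2=0x74
body[3] add  r1, r0, r3 → r1=0x29
body[4] mov  r1, #0x04 → r1=0x04
body[5] sub  r4, r1, r3 → r4=0x3e
body[6] add  r3, r4, #3 → r3=0x41
epilogue: pop r2=0x37, sp=0x83
epilogue: pop r1=0x2c, sp=0x84
epilogue: pop r0=0x63, sp=0x85
prologue pushed ['r0', 'r1', 'r2'] at ['0x84', '0x83', '0x82']

MEM = 0x2c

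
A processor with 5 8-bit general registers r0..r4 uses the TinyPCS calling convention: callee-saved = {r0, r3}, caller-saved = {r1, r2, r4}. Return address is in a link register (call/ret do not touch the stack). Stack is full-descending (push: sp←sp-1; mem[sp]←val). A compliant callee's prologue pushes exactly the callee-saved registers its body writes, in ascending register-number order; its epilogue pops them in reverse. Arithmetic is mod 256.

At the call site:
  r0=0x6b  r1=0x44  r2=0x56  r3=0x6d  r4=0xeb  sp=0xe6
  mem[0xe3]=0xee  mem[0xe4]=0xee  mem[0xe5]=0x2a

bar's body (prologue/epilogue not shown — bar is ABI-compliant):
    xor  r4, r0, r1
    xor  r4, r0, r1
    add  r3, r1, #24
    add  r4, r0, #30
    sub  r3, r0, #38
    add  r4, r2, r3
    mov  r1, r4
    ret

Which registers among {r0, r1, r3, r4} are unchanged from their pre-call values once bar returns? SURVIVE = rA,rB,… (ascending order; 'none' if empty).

SURVIVE = r0,r3

prologue: push r3 → mem[0xe5]=0x6d, sp=0xe5
body[0] xor  r4, r0, r1 → r4=0x2f
body[1] xor  r4, r0, r1 → r4=0x2f
body[2] add  r3, r1, #24 → r3=0x5c
body[3] add  r4, r0, #30 → r4=0x89
body[4] sub  r3, r0, #38 → r3=0x45
body[5] add  r4, r2, r3 → r4=0x9b
body[6] mov  r1, r4 → r1=0x9b
epilogue: pop r3=0x6d, sp=0xe6
r0: callee-saved, written=False
r1: caller-saved, written=True
r3: callee-saved, written=True
r4: caller-saved, written=True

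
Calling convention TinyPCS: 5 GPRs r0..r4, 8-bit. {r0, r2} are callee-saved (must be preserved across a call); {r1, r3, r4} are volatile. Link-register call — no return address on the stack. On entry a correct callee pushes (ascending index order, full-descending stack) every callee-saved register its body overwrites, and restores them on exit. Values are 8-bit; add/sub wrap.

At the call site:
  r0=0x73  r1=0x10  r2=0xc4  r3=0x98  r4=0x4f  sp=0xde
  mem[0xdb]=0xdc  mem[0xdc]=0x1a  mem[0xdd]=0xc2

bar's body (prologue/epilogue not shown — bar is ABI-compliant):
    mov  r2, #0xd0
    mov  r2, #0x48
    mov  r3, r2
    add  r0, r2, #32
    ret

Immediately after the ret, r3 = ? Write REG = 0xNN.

prologue: push r0 → mem[0xdd]=0x73, sp=0xdd
prologue: push r2 → mem[0xdc]=0xc4, sp=0xdc
body[0] mov  r2, #0xd0 → r2=0xd0
body[1] mov  r2, #0x48 → r2=0x48
body[2] mov  r3, r2 → r3=0x48
body[3] add  r0, r2, #32 → r0=0x68
epilogue: pop r2=0xc4, sp=0xdd
epilogue: pop r0=0x73, sp=0xde
r3 is caller-saved → body value

REG = 0x48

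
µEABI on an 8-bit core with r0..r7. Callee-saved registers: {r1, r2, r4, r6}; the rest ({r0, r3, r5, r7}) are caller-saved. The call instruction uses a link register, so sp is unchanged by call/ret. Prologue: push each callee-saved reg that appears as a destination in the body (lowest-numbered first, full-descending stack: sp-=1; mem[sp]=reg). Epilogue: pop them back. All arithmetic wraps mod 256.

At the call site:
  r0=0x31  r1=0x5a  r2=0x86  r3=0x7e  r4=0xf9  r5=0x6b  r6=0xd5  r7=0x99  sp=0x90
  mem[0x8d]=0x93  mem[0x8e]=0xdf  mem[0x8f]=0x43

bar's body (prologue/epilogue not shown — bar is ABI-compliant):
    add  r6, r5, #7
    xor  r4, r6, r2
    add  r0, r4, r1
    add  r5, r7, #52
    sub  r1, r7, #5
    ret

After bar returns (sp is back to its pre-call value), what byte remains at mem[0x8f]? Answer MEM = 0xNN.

prologue: push r1 -> mem[0x8f]=0x5a, sp=0x8f
prologue: push r4 -> mem[0x8e]=0xf9, sp=0x8e
prologue: push r6 -> mem[0x8d]=0xd5, sp=0x8d
body[0] add  r6, r5, #7 -> r6=0x72
body[1] xor  r4, r6, r2 -> r4=0xf4
body[2] add  r0, r4, r1 -> r0=0x4e
body[3] add  r5, r7, #52 -> r5=0xcd
body[4] sub  r1, r7, #5 -> r1=0x94
epilogue: pop r6=0xd5, sp=0x8e
epilogue: pop r4=0xf9, sp=0x8f
epilogue: pop r1=0x5a, sp=0x90
prologue pushed ['r1', 'r4', 'r6'] at ['0x8f', '0x8e', '0x8d']

MEM = 0x5a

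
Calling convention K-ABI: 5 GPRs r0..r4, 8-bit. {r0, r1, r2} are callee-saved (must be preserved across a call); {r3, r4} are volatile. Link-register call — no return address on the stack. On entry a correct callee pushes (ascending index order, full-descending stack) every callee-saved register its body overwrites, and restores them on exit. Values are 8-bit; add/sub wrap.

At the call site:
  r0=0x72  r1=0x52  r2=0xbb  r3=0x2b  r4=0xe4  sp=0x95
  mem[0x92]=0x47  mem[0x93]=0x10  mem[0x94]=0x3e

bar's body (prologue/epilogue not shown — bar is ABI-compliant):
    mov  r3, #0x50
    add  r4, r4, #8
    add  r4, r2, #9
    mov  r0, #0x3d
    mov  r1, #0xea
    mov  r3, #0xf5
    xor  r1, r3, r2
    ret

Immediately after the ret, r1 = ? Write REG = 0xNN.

REG = 0x52

prologue: push r0 -> mem[0x94]=0x72, sp=0x94
prologue: push r1 -> mem[0x93]=0x52, sp=0x93
body[0] mov  r3, #0x50 -> r3=0x50
body[1] add  r4, r4, #8 -> r4=0xec
body[2] add  r4, r2, #9 -> r4=0xc4
body[3] mov  r0, #0x3d -> r0=0x3d
body[4] mov  r1, #0xea -> r1=0xea
body[5] mov  r3, #0xf5 -> r3=0xf5
body[6] xor  r1, r3, r2 -> r1=0x4e
epilogue: pop r1=0x52, sp=0x94
epilogue: pop r0=0x72, sp=0x95
r1 is callee-saved -> restored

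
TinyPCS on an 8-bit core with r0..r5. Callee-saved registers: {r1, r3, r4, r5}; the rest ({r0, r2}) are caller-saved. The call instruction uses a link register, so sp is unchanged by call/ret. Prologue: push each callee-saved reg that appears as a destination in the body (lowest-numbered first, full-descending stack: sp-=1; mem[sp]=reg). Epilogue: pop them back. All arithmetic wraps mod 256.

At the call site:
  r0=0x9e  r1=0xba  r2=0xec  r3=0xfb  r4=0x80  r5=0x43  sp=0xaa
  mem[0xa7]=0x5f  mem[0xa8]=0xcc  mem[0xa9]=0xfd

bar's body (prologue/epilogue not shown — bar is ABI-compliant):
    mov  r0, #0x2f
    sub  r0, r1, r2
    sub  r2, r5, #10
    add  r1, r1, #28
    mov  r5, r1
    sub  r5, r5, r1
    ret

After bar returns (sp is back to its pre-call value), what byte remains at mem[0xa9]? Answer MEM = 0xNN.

prologue: push r1 → mem[0xa9]=0xba, sp=0xa9
prologue: push r5 → mem[0xa8]=0x43, sp=0xa8
body[0] mov  r0, #0x2f → r0=0x2f
body[1] sub  r0, r1, r2 → r0=0xce
body[2] sub  r2, r5, #10 → r2=0x39
body[3] add  r1, r1, #28 → r1=0xd6
body[4] mov  r5, r1 → r5=0xd6
body[5] sub  r5, r5, r1 → r5=0x00
epilogue: pop r5=0x43, sp=0xa9
epilogue: pop r1=0xba, sp=0xaa
prologue pushed ['r1', 'r5'] at ['0xa9', '0xa8']

MEM = 0xba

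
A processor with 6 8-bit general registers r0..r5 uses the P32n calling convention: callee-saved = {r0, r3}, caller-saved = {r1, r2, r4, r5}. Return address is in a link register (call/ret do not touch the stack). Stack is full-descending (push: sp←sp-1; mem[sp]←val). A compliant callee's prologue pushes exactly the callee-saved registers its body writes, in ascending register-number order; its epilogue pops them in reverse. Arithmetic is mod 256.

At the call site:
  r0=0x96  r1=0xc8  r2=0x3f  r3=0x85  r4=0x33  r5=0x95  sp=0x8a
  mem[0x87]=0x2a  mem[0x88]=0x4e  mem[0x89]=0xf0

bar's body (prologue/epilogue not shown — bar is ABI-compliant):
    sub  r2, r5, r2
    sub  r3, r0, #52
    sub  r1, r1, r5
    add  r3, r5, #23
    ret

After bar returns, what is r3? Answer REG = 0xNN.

REG = 0x85

prologue: push r3 -> mem[0x89]=0x85, sp=0x89
body[0] sub  r2, r5, r2 -> r2=0x56
body[1] sub  r3, r0, #52 -> r3=0x62
body[2] sub  r1, r1, r5 -> r1=0x33
body[3] add  r3, r5, #23 -> r3=0xac
epilogue: pop r3=0x85, sp=0x8a
r3 is callee-saved -> restored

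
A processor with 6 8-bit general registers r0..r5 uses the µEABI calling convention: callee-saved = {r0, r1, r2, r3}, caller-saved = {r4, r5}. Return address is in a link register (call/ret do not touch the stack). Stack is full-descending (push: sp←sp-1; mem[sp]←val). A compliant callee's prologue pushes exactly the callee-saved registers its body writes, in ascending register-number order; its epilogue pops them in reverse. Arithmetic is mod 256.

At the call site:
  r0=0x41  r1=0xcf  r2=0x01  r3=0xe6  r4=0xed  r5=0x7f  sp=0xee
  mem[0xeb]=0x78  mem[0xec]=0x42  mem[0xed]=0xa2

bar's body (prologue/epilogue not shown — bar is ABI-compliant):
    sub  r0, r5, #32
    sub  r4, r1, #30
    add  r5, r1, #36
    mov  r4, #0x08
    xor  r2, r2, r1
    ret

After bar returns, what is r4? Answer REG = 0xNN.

REG = 0x08

prologue: push r0 -> mem[0xed]=0x41, sp=0xed
prologue: push r2 -> mem[0xec]=0x01, sp=0xec
body[0] sub  r0, r5, #32 -> r0=0x5f
body[1] sub  r4, r1, #30 -> r4=0xb1
body[2] add  r5, r1, #36 -> r5=0xf3
body[3] mov  r4, #0x08 -> r4=0x08
body[4] xor  r2, r2, r1 -> r2=0xce
epilogue: pop r2=0x01, sp=0xed
epilogue: pop r0=0x41, sp=0xee
r4 is caller-saved -> body value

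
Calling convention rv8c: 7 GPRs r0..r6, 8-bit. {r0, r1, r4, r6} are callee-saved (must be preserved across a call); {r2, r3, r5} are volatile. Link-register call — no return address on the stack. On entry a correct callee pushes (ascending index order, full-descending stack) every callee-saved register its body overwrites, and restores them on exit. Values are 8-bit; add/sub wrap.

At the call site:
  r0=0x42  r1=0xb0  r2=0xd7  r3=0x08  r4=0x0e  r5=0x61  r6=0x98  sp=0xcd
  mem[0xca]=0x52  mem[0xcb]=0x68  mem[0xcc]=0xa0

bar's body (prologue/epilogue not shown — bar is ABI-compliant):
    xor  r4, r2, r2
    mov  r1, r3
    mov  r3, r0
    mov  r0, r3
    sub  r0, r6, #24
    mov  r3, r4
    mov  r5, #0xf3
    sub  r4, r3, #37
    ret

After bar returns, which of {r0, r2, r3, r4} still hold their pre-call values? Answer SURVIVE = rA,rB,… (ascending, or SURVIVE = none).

prologue: push r0 → mem[0xcc]=0x42, sp=0xcc
prologue: push r1 → mem[0xcb]=0xb0, sp=0xcb
prologue: push r4 → mem[0xca]=0x0e, sp=0xca
body[0] xor  r4, r2, r2 → r4=0x00
body[1] mov  r1, r3 → r1=0x08
body[2] mov  r3, r0 → r3=0x42
body[3] mov  r0, r3 → r0=0x42
body[4] sub  r0, r6, #24 → r0=0x80
body[5] mov  r3, r4 → r3=0x00
body[6] mov  r5, #0xf3 → r5=0xf3
body[7] sub  r4, r3, #37 → r4=0xdb
epilogue: pop r4=0x0e, sp=0xcb
epilogue: pop r1=0xb0, sp=0xcc
epilogue: pop r0=0x42, sp=0xcd
r0: callee-saved, written=True
r2: caller-saved, written=False
r3: caller-saved, written=True
r4: callee-saved, written=True

SURVIVE = r0,r2,r4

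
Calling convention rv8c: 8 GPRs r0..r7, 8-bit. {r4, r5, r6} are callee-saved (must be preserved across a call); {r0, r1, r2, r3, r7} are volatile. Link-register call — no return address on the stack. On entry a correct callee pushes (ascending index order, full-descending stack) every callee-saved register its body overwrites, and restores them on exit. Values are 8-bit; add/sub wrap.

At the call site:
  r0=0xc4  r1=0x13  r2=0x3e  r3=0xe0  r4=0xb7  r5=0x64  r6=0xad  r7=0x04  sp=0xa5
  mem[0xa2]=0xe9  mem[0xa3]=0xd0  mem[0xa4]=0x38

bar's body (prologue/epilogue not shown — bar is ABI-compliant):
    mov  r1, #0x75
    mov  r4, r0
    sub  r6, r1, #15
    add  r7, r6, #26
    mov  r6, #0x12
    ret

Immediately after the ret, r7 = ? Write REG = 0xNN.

prologue: push r4 → mem[0xa4]=0xb7, sp=0xa4
prologue: push r6 → mem[0xa3]=0xad, sp=0xa3
body[0] mov  r1, #0x75 → r1=0x75
body[1] mov  r4, r0 → r4=0xc4
body[2] sub  r6, r1, #15 → r6=0x66
body[3] add  r7, r6, #26 → r7=0x80
body[4] mov  r6, #0x12 → r6=0x12
epilogue: pop r6=0xad, sp=0xa4
epilogue: pop r4=0xb7, sp=0xa5
r7 is caller-saved → body value

REG = 0x80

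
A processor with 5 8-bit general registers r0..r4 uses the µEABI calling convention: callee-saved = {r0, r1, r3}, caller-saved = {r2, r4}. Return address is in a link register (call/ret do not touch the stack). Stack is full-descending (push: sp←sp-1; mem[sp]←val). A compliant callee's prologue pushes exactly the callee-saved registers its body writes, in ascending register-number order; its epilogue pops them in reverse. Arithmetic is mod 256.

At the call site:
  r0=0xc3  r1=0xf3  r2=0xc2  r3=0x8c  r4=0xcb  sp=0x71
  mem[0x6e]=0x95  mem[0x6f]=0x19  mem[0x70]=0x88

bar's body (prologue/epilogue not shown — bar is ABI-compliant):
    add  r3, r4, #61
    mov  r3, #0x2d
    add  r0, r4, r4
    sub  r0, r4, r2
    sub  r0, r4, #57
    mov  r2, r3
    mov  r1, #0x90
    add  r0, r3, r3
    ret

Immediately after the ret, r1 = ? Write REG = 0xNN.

REG = 0xf3

prologue: push r0 -> mem[0x70]=0xc3, sp=0x70
prologue: push r1 -> mem[0x6f]=0xf3, sp=0x6f
prologue: push r3 -> mem[0x6e]=0x8c, sp=0x6e
body[0] add  r3, r4, #61 -> r3=0x08
body[1] mov  r3, #0x2d -> r3=0x2d
body[2] add  r0, r4, r4 -> r0=0x96
body[3] sub  r0, r4, r2 -> r0=0x09
body[4] sub  r0, r4, #57 -> r0=0x92
body[5] mov  r2, r3 -> r2=0x2d
body[6] mov  r1, #0x90 -> r1=0x90
body[7] add  r0, r3, r3 -> r0=0x5a
epilogue: pop r3=0x8c, sp=0x6f
epilogue: pop r1=0xf3, sp=0x70
epilogue: pop r0=0xc3, sp=0x71
r1 is callee-saved -> restored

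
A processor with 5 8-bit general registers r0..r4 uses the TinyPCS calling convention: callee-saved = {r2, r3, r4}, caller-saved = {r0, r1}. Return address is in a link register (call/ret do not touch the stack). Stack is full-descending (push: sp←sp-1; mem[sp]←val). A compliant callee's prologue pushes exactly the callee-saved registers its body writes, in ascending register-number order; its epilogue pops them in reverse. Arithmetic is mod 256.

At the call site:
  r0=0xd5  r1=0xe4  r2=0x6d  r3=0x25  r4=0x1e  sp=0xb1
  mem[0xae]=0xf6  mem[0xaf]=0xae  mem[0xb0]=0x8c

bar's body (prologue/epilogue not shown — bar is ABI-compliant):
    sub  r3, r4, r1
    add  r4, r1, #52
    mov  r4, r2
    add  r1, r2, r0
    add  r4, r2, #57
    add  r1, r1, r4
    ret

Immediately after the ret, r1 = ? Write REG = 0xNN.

REG = 0xe8

prologue: push r3 → mem[0xb0]=0x25, sp=0xb0
prologue: push r4 → mem[0xaf]=0x1e, sp=0xaf
body[0] sub  r3, r4, r1 → r3=0x3a
body[1] add  r4, r1, #52 → r4=0x18
body[2] mov  r4, r2 → r4=0x6d
body[3] add  r1, r2, r0 → r1=0x42
body[4] add  r4, r2, #57 → r4=0xa6
body[5] add  r1, r1, r4 → r1=0xe8
epilogue: pop r4=0x1e, sp=0xb0
epilogue: pop r3=0x25, sp=0xb1
r1 is caller-saved → body value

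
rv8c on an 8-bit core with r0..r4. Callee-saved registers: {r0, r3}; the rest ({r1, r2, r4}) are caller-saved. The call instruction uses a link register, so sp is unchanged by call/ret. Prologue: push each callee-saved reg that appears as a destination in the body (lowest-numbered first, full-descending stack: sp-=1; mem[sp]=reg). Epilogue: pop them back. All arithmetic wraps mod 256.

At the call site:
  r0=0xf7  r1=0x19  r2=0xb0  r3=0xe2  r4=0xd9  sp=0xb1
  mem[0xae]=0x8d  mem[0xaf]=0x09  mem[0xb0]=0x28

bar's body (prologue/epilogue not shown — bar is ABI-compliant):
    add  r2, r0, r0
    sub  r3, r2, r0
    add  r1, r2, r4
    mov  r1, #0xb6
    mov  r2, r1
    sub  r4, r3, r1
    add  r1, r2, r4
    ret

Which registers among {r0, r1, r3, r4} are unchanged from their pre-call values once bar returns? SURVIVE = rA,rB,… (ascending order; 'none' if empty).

prologue: push r3 → mem[0xb0]=0xe2, sp=0xb0
body[0] add  r2, r0, r0 → r2=0xee
body[1] sub  r3, r2, r0 → r3=0xf7
body[2] add  r1, r2, r4 → r1=0xc7
body[3] mov  r1, #0xb6 → r1=0xb6
body[4] mov  r2, r1 → r2=0xb6
body[5] sub  r4, r3, r1 → r4=0x41
body[6] add  r1, r2, r4 → r1=0xf7
epilogue: pop r3=0xe2, sp=0xb1
r0: callee-saved, written=False
r1: caller-saved, written=True
r3: callee-saved, written=True
r4: caller-saved, written=True

SURVIVE = r0,r3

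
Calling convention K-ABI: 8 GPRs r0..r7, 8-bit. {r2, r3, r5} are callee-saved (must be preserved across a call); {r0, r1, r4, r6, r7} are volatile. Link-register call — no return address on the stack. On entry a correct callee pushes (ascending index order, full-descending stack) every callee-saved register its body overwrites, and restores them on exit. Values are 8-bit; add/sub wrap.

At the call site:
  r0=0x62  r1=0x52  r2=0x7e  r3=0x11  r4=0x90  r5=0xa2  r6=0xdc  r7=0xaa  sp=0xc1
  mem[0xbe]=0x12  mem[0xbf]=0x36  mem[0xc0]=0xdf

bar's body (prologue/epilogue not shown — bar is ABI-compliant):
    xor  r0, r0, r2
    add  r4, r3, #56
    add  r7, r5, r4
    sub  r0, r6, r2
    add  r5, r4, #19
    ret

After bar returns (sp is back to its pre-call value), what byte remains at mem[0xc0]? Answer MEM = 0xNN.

MEM = 0xa2

prologue: push r5 → mem[0xc0]=0xa2, sp=0xc0
body[0] xor  r0, r0, r2 → r0=0x1c
body[1] add  r4, r3, #56 → r4=0x49
body[2] add  r7, r5, r4 → r7=0xeb
body[3] sub  r0, r6, r2 → r0=0x5e
body[4] add  r5, r4, #19 → r5=0x5c
epilogue: pop r5=0xa2, sp=0xc1
prologue pushed ['r5'] at ['0xc0']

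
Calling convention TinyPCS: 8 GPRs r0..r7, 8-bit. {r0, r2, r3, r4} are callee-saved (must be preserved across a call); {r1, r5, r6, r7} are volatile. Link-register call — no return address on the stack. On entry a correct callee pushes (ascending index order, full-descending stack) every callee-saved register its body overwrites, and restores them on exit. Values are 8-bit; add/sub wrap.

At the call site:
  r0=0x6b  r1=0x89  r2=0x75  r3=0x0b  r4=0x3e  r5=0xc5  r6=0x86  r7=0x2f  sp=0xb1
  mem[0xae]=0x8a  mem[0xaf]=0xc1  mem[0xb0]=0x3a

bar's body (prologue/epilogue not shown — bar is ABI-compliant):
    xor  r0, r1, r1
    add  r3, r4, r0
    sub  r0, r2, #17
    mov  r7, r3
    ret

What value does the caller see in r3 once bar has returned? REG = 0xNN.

REG = 0x0b

prologue: push r0 → mem[0xb0]=0x6b, sp=0xb0
prologue: push r3 → mem[0xaf]=0x0b, sp=0xaf
body[0] xor  r0, r1, r1 → r0=0x00
body[1] add  r3, r4, r0 → r3=0x3e
body[2] sub  r0, r2, #17 → r0=0x64
body[3] mov  r7, r3 → r7=0x3e
epilogue: pop r3=0x0b, sp=0xb0
epilogue: pop r0=0x6b, sp=0xb1
r3 is callee-saved → restored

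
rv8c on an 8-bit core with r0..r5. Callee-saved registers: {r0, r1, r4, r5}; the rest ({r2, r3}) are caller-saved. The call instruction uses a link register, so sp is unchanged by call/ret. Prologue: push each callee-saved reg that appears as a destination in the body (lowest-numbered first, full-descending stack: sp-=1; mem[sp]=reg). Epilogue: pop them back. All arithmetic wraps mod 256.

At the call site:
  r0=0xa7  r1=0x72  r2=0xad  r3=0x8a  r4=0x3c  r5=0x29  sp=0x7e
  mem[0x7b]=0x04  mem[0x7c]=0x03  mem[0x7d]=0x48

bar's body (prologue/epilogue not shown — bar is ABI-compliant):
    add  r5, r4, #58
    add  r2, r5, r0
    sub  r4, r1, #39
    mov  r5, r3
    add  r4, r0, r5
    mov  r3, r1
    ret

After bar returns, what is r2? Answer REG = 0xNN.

REG = 0x1d

prologue: push r4 -> mem[0x7d]=0x3c, sp=0x7d
prologue: push r5 -> mem[0x7c]=0x29, sp=0x7c
body[0] add  r5, r4, #58 -> r5=0x76
body[1] add  r2, r5, r0 -> r2=0x1d
body[2] sub  r4, r1, #39 -> r4=0x4b
body[3] mov  r5, r3 -> r5=0x8a
body[4] add  r4, r0, r5 -> r4=0x31
body[5] mov  r3, r1 -> r3=0x72
epilogue: pop r5=0x29, sp=0x7d
epilogue: pop r4=0x3c, sp=0x7e
r2 is caller-saved -> body value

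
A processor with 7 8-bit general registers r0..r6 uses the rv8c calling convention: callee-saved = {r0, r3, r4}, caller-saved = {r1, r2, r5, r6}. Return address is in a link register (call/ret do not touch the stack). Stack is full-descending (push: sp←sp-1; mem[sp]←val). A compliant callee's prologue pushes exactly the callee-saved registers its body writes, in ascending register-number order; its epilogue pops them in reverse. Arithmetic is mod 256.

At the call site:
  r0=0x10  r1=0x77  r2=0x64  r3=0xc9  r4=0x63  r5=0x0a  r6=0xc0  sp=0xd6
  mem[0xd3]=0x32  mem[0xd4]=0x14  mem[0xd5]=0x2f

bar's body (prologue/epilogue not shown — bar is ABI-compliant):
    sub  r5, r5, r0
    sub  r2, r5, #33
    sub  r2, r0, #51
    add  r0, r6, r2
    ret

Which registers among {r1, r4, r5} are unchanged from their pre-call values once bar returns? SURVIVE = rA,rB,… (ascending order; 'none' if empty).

prologue: push r0 -> mem[0xd5]=0x10, sp=0xd5
body[0] sub  r5, r5, r0 -> r5=0xfa
body[1] sub  r2, r5, #33 -> r2=0xd9
body[2] sub  r2, r0, #51 -> r2=0xdd
body[3] add  r0, r6, r2 -> r0=0x9d
epilogue: pop r0=0x10, sp=0xd6
r1: caller-saved, written=False
r4: callee-saved, written=False
r5: caller-saved, written=True

SURVIVE = r1,r4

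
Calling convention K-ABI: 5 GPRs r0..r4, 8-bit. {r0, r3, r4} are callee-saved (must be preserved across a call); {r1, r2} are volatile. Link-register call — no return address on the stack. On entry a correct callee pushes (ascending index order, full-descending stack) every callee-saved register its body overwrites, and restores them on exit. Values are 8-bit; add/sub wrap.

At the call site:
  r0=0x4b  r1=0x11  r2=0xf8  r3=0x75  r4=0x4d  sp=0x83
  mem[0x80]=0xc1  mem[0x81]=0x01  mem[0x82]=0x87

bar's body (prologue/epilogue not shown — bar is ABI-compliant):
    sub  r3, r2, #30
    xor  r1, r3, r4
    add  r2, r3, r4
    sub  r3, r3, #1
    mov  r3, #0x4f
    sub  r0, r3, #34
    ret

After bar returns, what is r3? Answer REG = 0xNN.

prologue: push r0 -> mem[0x82]=0x4b, sp=0x82
prologue: push r3 -> mem[0x81]=0x75, sp=0x81
body[0] sub  r3, r2, #30 -> r3=0xda
body[1] xor  r1, r3, r4 -> r1=0x97
body[2] add  r2, r3, r4 -> r2=0x27
body[3] sub  r3, r3, #1 -> r3=0xd9
body[4] mov  r3, #0x4f -> r3=0x4f
body[5] sub  r0, r3, #34 -> r0=0x2d
epilogue: pop r3=0x75, sp=0x82
epilogue: pop r0=0x4b, sp=0x83
r3 is callee-saved -> restored

REG = 0x75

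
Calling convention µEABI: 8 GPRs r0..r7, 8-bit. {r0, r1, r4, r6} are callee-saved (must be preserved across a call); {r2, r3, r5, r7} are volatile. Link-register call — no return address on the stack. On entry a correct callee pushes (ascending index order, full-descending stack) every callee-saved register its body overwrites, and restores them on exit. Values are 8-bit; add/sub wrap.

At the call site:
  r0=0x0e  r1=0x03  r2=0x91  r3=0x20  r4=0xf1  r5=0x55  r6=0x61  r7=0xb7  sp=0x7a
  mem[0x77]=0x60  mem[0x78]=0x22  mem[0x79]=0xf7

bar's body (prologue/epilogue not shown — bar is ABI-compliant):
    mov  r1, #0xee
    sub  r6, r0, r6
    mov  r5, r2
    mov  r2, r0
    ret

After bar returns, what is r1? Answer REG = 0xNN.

REG = 0x03

prologue: push r1 → mem[0x79]=0x03, sp=0x79
prologue: push r6 → mem[0x78]=0x61, sp=0x78
body[0] mov  r1, #0xee → r1=0xee
body[1] sub  r6, r0, r6 → r6=0xad
body[2] mov  r5, r2 → r5=0x91
body[3] mov  r2, r0 → r2=0x0e
epilogue: pop r6=0x61, sp=0x79
epilogue: pop r1=0x03, sp=0x7a
r1 is callee-saved → restored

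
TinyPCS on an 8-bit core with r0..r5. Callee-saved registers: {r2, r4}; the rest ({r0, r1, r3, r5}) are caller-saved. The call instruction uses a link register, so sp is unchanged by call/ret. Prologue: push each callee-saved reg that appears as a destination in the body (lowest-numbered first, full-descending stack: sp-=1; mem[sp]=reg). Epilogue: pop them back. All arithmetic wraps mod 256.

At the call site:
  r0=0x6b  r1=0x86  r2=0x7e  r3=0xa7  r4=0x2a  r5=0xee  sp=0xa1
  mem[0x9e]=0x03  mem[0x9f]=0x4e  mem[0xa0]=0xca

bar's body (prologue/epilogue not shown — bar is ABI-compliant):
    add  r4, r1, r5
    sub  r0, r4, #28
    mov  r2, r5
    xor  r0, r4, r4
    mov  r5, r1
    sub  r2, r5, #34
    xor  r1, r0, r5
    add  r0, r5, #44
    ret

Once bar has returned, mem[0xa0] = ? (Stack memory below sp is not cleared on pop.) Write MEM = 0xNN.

MEM = 0x7e

prologue: push r2 → mem[0xa0]=0x7e, sp=0xa0
prologue: push r4 → mem[0x9f]=0x2a, sp=0x9f
body[0] add  r4, r1, r5 → r4=0x74
body[1] sub  r0, r4, #28 → r0=0x58
body[2] mov  r2, r5 → r2=0xee
body[3] xor  r0, r4, r4 → r0=0x00
body[4] mov  r5, r1 → r5=0x86
body[5] sub  r2, r5, #34 → r2=0x64
body[6] xor  r1, r0, r5 → r1=0x86
body[7] add  r0, r5, #44 → r0=0xb2
epilogue: pop r4=0x2a, sp=0xa0
epilogue: pop r2=0x7e, sp=0xa1
prologue pushed ['r2', 'r4'] at ['0xa0', '0x9f']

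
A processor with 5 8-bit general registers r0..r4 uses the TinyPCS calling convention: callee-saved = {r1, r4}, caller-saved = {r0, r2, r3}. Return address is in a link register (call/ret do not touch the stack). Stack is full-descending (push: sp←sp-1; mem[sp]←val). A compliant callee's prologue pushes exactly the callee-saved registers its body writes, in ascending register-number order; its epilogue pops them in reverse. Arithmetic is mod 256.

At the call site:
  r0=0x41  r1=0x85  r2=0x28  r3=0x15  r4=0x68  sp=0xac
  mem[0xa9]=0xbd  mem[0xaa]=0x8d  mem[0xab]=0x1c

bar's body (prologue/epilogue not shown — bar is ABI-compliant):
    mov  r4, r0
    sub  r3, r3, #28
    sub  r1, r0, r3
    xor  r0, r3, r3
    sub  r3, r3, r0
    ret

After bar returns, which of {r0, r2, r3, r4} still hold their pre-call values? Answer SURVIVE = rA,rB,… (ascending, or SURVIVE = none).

prologue: push r1 -> mem[0xab]=0x85, sp=0xab
prologue: push r4 -> mem[0xaa]=0x68, sp=0xaa
body[0] mov  r4, r0 -> r4=0x41
body[1] sub  r3, r3, #28 -> r3=0xf9
body[2] sub  r1, r0, r3 -> r1=0x48
body[3] xor  r0, r3, r3 -> r0=0x00
body[4] sub  r3, r3, r0 -> r3=0xf9
epilogue: pop r4=0x68, sp=0xab
epilogue: pop r1=0x85, sp=0xac
r0: caller-saved, written=True
r2: caller-saved, written=False
r3: caller-saved, written=True
r4: callee-saved, written=True

SURVIVE = r2,r4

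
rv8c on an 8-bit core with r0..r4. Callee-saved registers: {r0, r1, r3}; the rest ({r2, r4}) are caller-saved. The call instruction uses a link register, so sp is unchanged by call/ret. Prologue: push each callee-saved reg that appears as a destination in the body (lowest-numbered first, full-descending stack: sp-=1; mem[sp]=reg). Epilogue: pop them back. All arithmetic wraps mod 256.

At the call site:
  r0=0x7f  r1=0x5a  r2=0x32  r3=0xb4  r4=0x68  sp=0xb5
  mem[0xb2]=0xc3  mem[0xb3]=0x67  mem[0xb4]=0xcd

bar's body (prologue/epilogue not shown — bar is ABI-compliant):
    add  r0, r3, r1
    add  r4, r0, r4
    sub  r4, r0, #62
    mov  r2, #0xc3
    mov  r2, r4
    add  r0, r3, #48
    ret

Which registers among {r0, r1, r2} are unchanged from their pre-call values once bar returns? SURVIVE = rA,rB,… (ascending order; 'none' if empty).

SURVIVE = r0,r1

prologue: push r0 -> mem[0xb4]=0x7f, sp=0xb4
body[0] add  r0, r3, r1 -> r0=0x0e
body[1] add  r4, r0, r4 -> r4=0x76
body[2] sub  r4, r0, #62 -> r4=0xd0
body[3] mov  r2, #0xc3 -> r2=0xc3
body[4] mov  r2, r4 -> r2=0xd0
body[5] add  r0, r3, #48 -> r0=0xe4
epilogue: pop r0=0x7f, sp=0xb5
r0: callee-saved, written=True
r1: callee-saved, written=False
r2: caller-saved, written=True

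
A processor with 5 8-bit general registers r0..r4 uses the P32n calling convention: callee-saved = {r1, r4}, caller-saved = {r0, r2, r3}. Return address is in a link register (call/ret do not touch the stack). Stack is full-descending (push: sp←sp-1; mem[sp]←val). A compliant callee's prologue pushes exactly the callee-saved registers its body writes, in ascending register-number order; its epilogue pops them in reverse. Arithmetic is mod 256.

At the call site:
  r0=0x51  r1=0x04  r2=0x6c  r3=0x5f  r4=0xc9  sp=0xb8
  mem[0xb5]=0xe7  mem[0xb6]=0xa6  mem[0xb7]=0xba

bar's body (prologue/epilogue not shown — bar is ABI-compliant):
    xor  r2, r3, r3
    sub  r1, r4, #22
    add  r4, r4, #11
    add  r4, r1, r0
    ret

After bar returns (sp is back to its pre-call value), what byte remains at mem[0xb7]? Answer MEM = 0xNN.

prologue: push r1 → mem[0xb7]=0x04, sp=0xb7
prologue: push r4 → mem[0xb6]=0xc9, sp=0xb6
body[0] xor  r2, r3, r3 → r2=0x00
body[1] sub  r1, r4, #22 → r1=0xb3
body[2] add  r4, r4, #11 → r4=0xd4
body[3] add  r4, r1, r0 → r4=0x04
epilogue: pop r4=0xc9, sp=0xb7
epilogue: pop r1=0x04, sp=0xb8
prologue pushed ['r1', 'r4'] at ['0xb7', '0xb6']

MEM = 0x04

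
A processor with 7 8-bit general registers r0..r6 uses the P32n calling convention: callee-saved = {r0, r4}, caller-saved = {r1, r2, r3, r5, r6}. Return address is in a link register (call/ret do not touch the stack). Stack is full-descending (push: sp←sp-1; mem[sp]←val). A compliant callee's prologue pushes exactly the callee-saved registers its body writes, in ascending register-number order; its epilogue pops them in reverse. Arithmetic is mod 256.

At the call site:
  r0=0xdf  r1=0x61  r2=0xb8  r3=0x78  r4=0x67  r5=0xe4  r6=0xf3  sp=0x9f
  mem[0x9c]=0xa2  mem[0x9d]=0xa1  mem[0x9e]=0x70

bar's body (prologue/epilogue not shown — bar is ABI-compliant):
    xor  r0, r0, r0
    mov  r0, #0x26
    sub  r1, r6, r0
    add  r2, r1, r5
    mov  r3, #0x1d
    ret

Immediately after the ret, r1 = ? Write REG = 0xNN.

prologue: push r0 -> mem[0x9e]=0xdf, sp=0x9e
body[0] xor  r0, r0, r0 -> r0=0x00
body[1] mov  r0, #0x26 -> r0=0x26
body[2] sub  r1, r6, r0 -> r1=0xcd
body[3] add  r2, r1, r5 -> r2=0xb1
body[4] mov  r3, #0x1d -> r3=0x1d
epilogue: pop r0=0xdf, sp=0x9f
r1 is caller-saved -> body value

REG = 0xcd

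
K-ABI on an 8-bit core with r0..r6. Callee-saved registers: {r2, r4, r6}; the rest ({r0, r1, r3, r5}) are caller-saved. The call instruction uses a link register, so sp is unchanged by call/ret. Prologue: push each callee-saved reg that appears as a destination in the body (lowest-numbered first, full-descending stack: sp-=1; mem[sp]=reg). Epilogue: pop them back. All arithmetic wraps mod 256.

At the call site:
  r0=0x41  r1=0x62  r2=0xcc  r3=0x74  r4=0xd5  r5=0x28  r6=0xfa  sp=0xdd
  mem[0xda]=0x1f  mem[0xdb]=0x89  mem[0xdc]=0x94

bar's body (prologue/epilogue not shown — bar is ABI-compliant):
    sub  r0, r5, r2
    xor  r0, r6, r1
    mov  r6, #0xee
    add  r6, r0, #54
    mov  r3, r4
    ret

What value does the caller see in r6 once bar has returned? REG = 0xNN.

prologue: push r6 → mem[0xdc]=0xfa, sp=0xdc
body[0] sub  r0, r5, r2 → r0=0x5c
body[1] xor  r0, r6, r1 → r0=0x98
body[2] mov  r6, #0xee → r6=0xee
body[3] add  r6, r0, #54 → r6=0xce
body[4] mov  r3, r4 → r3=0xd5
epilogue: pop r6=0xfa, sp=0xdd
r6 is callee-saved → restored

REG = 0xfa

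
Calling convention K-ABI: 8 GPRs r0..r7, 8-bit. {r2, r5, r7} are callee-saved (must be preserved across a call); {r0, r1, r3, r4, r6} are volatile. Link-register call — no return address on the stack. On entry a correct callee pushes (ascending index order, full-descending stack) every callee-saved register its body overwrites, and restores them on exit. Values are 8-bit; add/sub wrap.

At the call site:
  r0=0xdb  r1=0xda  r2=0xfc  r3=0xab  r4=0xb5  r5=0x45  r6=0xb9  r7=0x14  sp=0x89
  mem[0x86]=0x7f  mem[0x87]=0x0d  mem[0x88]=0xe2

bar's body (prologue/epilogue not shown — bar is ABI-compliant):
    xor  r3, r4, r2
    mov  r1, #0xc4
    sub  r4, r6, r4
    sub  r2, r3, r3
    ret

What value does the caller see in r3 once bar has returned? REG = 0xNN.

REG = 0x49

prologue: push r2 -> mem[0x88]=0xfc, sp=0x88
body[0] xor  r3, r4, r2 -> r3=0x49
body[1] mov  r1, #0xc4 -> r1=0xc4
body[2] sub  r4, r6, r4 -> r4=0x04
body[3] sub  r2, r3, r3 -> r2=0x00
epilogue: pop r2=0xfc, sp=0x89
r3 is caller-saved -> body value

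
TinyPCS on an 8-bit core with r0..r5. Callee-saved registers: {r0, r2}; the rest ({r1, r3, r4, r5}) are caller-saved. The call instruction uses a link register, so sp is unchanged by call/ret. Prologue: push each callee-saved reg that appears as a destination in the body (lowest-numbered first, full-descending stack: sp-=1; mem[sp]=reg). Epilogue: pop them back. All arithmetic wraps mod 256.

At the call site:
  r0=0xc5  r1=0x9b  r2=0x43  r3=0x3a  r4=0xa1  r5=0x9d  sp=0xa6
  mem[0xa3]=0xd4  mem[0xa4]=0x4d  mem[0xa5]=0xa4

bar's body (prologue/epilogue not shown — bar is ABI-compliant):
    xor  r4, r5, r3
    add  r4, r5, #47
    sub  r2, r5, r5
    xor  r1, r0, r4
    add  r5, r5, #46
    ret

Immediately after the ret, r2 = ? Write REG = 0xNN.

prologue: push r2 -> mem[0xa5]=0x43, sp=0xa5
body[0] xor  r4, r5, r3 -> r4=0xa7
body[1] add  r4, r5, #47 -> r4=0xcc
body[2] sub  r2, r5, r5 -> r2=0x00
body[3] xor  r1, r0, r4 -> r1=0x09
body[4] add  r5, r5, #46 -> r5=0xcb
epilogue: pop r2=0x43, sp=0xa6
r2 is callee-saved -> restored

REG = 0x43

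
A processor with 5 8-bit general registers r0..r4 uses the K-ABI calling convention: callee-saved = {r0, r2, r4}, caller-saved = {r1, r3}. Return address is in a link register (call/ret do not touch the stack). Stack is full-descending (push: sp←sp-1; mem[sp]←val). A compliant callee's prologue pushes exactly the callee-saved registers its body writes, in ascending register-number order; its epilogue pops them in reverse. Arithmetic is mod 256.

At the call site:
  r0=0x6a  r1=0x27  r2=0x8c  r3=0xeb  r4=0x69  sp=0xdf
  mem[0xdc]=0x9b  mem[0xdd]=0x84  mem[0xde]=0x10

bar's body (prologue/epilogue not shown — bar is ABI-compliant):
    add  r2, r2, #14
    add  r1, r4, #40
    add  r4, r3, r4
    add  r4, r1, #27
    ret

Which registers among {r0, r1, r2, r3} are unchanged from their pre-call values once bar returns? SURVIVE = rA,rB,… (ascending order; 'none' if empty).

SURVIVE = r0,r2,r3

prologue: push r2 -> mem[0xde]=0x8c, sp=0xde
prologue: push r4 -> mem[0xdd]=0x69, sp=0xdd
body[0] add  r2, r2, #14 -> r2=0x9a
body[1] add  r1, r4, #40 -> r1=0x91
body[2] add  r4, r3, r4 -> r4=0x54
body[3] add  r4, r1, #27 -> r4=0xac
epilogue: pop r4=0x69, sp=0xde
epilogue: pop r2=0x8c, sp=0xdf
r0: callee-saved, written=False
r1: caller-saved, written=True
r2: callee-saved, written=True
r3: caller-saved, written=False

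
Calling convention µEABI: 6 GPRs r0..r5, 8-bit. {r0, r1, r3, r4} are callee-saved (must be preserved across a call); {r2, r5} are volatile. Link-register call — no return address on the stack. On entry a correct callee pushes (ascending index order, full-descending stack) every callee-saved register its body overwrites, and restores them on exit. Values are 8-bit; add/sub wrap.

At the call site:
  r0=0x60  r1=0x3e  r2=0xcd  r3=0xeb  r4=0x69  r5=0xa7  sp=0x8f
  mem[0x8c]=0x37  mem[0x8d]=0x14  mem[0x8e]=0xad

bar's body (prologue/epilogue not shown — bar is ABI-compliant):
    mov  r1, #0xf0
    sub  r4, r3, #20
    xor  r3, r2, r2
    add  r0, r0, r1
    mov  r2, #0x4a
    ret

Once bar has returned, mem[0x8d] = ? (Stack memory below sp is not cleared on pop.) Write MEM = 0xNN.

MEM = 0x3e

prologue: push r0 → mem[0x8e]=0x60, sp=0x8e
prologue: push r1 → mem[0x8d]=0x3e, sp=0x8d
prologue: push r3 → mem[0x8c]=0xeb, sp=0x8c
prologue: push r4 → mem[0x8b]=0x69, sp=0x8b
body[0] mov  r1, #0xf0 → r1=0xf0
body[1] sub  r4, r3, #20 → r4=0xd7
body[2] xor  r3, r2, r2 → r3=0x00
body[3] add  r0, r0, r1 → r0=0x50
body[4] mov  r2, #0x4a → r2=0x4a
epilogue: pop r4=0x69, sp=0x8c
epilogue: pop r3=0xeb, sp=0x8d
epilogue: pop r1=0x3e, sp=0x8e
epilogue: pop r0=0x60, sp=0x8f
prologue pushed ['r0', 'r1', 'r3', 'r4'] at ['0x8e', '0x8d', '0x8c', '0x8b']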